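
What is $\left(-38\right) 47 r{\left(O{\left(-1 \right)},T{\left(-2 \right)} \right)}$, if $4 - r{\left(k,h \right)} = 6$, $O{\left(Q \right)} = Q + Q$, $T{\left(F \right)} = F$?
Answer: $3572$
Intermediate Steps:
$O{\left(Q \right)} = 2 Q$
$r{\left(k,h \right)} = -2$ ($r{\left(k,h \right)} = 4 - 6 = -2$)
$\left(-38\right) 47 r{\left(O{\left(-1 \right)},T{\left(-2 \right)} \right)} = \left(-38\right) 47 \left(-2\right) = \left(-1786\right) \left(-2\right) = 3572$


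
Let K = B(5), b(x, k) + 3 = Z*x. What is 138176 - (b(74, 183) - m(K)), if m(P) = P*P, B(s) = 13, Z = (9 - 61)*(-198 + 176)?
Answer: 53692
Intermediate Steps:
Z = 1144 (Z = -52*(-22) = 1144)
b(x, k) = -3 + 1144*x
K = 13
m(P) = P**2
138176 - (b(74, 183) - m(K)) = 138176 - ((-3 + 1144*74) - 1*13**2) = 138176 - ((-3 + 84656) - 1*169) = 138176 - (84653 - 169) = 138176 - 1*84484 = 138176 - 84484 = 53692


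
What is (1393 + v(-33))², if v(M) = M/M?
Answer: 1943236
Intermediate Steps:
v(M) = 1
(1393 + v(-33))² = (1393 + 1)² = 1394² = 1943236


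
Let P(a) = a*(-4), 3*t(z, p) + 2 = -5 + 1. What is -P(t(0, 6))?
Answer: -8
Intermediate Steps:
t(z, p) = -2 (t(z, p) = -⅔ + (-5 + 1)/3 = -⅔ + (⅓)*(-4) = -⅔ - 4/3 = -2)
P(a) = -4*a
-P(t(0, 6)) = -(-4)*(-2) = -1*8 = -8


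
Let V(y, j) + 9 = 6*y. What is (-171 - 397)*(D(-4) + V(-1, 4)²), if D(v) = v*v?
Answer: -136888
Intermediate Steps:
D(v) = v²
V(y, j) = -9 + 6*y
(-171 - 397)*(D(-4) + V(-1, 4)²) = (-171 - 397)*((-4)² + (-9 + 6*(-1))²) = -568*(16 + (-9 - 6)²) = -568*(16 + (-15)²) = -568*(16 + 225) = -568*241 = -136888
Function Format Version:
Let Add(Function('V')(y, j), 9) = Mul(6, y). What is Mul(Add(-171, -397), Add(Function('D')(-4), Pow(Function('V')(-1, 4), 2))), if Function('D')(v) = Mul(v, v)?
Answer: -136888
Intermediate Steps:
Function('D')(v) = Pow(v, 2)
Function('V')(y, j) = Add(-9, Mul(6, y))
Mul(Add(-171, -397), Add(Function('D')(-4), Pow(Function('V')(-1, 4), 2))) = Mul(Add(-171, -397), Add(Pow(-4, 2), Pow(Add(-9, Mul(6, -1)), 2))) = Mul(-568, Add(16, Pow(Add(-9, -6), 2))) = Mul(-568, Add(16, Pow(-15, 2))) = Mul(-568, Add(16, 225)) = Mul(-568, 241) = -136888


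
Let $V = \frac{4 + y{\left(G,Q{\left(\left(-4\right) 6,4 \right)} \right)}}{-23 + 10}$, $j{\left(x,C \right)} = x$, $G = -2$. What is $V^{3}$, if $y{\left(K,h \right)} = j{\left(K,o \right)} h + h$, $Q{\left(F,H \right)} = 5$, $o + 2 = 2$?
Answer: $\frac{1}{2197} \approx 0.00045517$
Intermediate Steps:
$o = 0$ ($o = -2 + 2 = 0$)
$y{\left(K,h \right)} = h + K h$ ($y{\left(K,h \right)} = K h + h = h + K h$)
$V = \frac{1}{13}$ ($V = \frac{4 + 5 \left(1 - 2\right)}{-23 + 10} = \frac{4 + 5 \left(-1\right)}{-13} = \left(4 - 5\right) \left(- \frac{1}{13}\right) = \left(-1\right) \left(- \frac{1}{13}\right) = \frac{1}{13} \approx 0.076923$)
$V^{3} = \left(\frac{1}{13}\right)^{3} = \frac{1}{2197}$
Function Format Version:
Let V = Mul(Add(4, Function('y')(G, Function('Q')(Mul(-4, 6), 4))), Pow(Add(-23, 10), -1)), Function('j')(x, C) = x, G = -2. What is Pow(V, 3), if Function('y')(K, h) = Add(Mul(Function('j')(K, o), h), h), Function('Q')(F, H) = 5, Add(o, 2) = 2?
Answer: Rational(1, 2197) ≈ 0.00045517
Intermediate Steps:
o = 0 (o = Add(-2, 2) = 0)
Function('y')(K, h) = Add(h, Mul(K, h)) (Function('y')(K, h) = Add(Mul(K, h), h) = Add(h, Mul(K, h)))
V = Rational(1, 13) (V = Mul(Add(4, Mul(5, Add(1, -2))), Pow(Add(-23, 10), -1)) = Mul(Add(4, Mul(5, -1)), Pow(-13, -1)) = Mul(Add(4, -5), Rational(-1, 13)) = Mul(-1, Rational(-1, 13)) = Rational(1, 13) ≈ 0.076923)
Pow(V, 3) = Pow(Rational(1, 13), 3) = Rational(1, 2197)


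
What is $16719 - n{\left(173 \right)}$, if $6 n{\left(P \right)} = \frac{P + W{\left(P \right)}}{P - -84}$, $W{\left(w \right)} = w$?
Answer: $\frac{12890176}{771} \approx 16719.0$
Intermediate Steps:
$n{\left(P \right)} = \frac{P}{3 \left(84 + P\right)}$ ($n{\left(P \right)} = \frac{\left(P + P\right) \frac{1}{P - -84}}{6} = \frac{2 P \frac{1}{P + 84}}{6} = \frac{2 P \frac{1}{84 + P}}{6} = \frac{P}{3 \left(84 + P\right)}$)
$16719 - n{\left(173 \right)} = 16719 - \frac{1}{3} \cdot 173 \frac{1}{84 + 173} = 16719 - \frac{1}{3} \cdot 173 \cdot \frac{1}{257} = 16719 - \frac{173}{771} = \frac{12890176}{771}$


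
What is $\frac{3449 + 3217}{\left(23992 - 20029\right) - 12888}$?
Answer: $- \frac{2222}{2975} \approx -0.74689$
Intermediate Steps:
$\frac{3449 + 3217}{\left(23992 - 20029\right) - 12888} = \frac{6666}{\left(23992 - 20029\right) - 12888} = \frac{6666}{3963 - 12888} = \frac{6666}{-8925} = 6666 \left(- \frac{1}{8925}\right) = - \frac{2222}{2975}$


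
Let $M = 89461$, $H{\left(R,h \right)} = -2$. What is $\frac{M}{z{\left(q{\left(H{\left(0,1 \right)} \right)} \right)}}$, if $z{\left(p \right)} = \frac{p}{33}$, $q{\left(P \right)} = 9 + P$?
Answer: $\frac{2952213}{7} \approx 4.2174 \cdot 10^{5}$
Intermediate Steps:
$z{\left(p \right)} = \frac{p}{33}$ ($z{\left(p \right)} = p \frac{1}{33} = \frac{p}{33}$)
$\frac{M}{z{\left(q{\left(H{\left(0,1 \right)} \right)} \right)}} = \frac{89461}{\frac{1}{33} \left(9 - 2\right)} = \frac{89461}{\frac{1}{33} \cdot 7} = \frac{89461}{\frac{7}{33}} = 89461 \cdot \frac{33}{7} = \frac{2952213}{7}$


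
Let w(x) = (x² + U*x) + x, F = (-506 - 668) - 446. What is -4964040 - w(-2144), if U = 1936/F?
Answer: -3872283656/405 ≈ -9.5612e+6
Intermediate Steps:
F = -1620 (F = -1174 - 446 = -1620)
U = -484/405 (U = 1936/(-1620) = 1936*(-1/1620) = -484/405 ≈ -1.1951)
w(x) = x² - 79*x/405 (w(x) = (x² - 484*x/405) + x = x² - 79*x/405)
-4964040 - w(-2144) = -4964040 - (-2144)*(-79 + 405*(-2144))/405 = -4964040 - (-2144)*(-79 - 868320)/405 = -4964040 - (-2144)*(-868399)/405 = -4964040 - 1*1861847456/405 = -4964040 - 1861847456/405 = -3872283656/405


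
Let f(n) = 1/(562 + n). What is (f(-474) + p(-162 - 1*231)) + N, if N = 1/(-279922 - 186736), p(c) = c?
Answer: -8069216851/20532952 ≈ -392.99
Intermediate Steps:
N = -1/466658 (N = 1/(-466658) = -1/466658 ≈ -2.1429e-6)
(f(-474) + p(-162 - 1*231)) + N = (1/(562 - 474) + (-162 - 1*231)) - 1/466658 = (1/88 + (-162 - 231)) - 1/466658 = (1/88 - 393) - 1/466658 = -34583/88 - 1/466658 = -8069216851/20532952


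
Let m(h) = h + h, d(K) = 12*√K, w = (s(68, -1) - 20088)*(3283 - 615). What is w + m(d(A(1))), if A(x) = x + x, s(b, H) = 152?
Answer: -53189248 + 24*√2 ≈ -5.3189e+7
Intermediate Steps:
A(x) = 2*x
w = -53189248 (w = (152 - 20088)*(3283 - 615) = -19936*2668 = -53189248)
m(h) = 2*h
w + m(d(A(1))) = -53189248 + 2*(12*√(2*1)) = -53189248 + 2*(12*√2) = -53189248 + 24*√2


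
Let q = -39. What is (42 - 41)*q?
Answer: -39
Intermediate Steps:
(42 - 41)*q = (42 - 41)*(-39) = 1*(-39) = -39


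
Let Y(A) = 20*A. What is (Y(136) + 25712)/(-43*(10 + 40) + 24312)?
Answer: 14216/11081 ≈ 1.2829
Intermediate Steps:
(Y(136) + 25712)/(-43*(10 + 40) + 24312) = (20*136 + 25712)/(-43*(10 + 40) + 24312) = (2720 + 25712)/(-43*50 + 24312) = 28432/(-2150 + 24312) = 28432/22162 = 28432*(1/22162) = 14216/11081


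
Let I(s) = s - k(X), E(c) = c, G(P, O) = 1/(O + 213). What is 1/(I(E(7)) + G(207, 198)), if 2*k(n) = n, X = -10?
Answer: 411/4933 ≈ 0.083316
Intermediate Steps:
k(n) = n/2
G(P, O) = 1/(213 + O)
I(s) = 5 + s (I(s) = s - (-10)/2 = s - 1*(-5) = s + 5 = 5 + s)
1/(I(E(7)) + G(207, 198)) = 1/((5 + 7) + 1/(213 + 198)) = 1/(12 + 1/411) = 1/(4933/411) = 411/4933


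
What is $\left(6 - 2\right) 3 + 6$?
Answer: $18$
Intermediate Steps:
$\left(6 - 2\right) 3 + 6 = 4 \cdot 3 + 6 = 12 + 6 = 18$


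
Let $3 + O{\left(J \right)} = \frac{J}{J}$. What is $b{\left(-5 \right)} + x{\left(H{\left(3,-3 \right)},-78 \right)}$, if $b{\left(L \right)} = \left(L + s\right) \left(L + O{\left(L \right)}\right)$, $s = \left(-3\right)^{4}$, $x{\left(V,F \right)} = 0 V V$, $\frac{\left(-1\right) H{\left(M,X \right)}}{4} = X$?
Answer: $-532$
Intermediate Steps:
$H{\left(M,X \right)} = - 4 X$
$x{\left(V,F \right)} = 0$ ($x{\left(V,F \right)} = 0 V = 0$)
$s = 81$
$O{\left(J \right)} = -2$ ($O{\left(J \right)} = -3 + \frac{J}{J} = -3 + 1 = -2$)
$b{\left(L \right)} = \left(-2 + L\right) \left(81 + L\right)$ ($b{\left(L \right)} = \left(L + 81\right) \left(L - 2\right) = \left(81 + L\right) \left(-2 + L\right) = \left(-2 + L\right) \left(81 + L\right)$)
$b{\left(-5 \right)} + x{\left(H{\left(3,-3 \right)},-78 \right)} = \left(-162 + \left(-5\right)^{2} + 79 \left(-5\right)\right) + 0 = \left(-162 + 25 - 395\right) + 0 = -532 + 0 = -532$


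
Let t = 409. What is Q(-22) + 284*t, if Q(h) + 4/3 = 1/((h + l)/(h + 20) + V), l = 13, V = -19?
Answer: 10105450/87 ≈ 1.1615e+5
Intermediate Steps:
Q(h) = -4/3 + 1/(-19 + (13 + h)/(20 + h)) (Q(h) = -4/3 + 1/((h + 13)/(h + 20) - 19) = -4/3 + 1/((13 + h)/(20 + h) - 19) = -4/3 + 1/(-19 + (13 + h)/(20 + h)))
Q(-22) + 284*t = (-1528 - 75*(-22))/(3*(367 + 18*(-22))) + 284*409 = (-1528 + 1650)/(3*(367 - 396)) + 116156 = (⅓)*122/(-29) + 116156 = (⅓)*(-1/29)*122 + 116156 = -122/87 + 116156 = 10105450/87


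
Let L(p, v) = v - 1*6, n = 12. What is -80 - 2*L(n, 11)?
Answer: -90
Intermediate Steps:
L(p, v) = -6 + v (L(p, v) = v - 6 = -6 + v)
-80 - 2*L(n, 11) = -80 - 2*(-6 + 11) = -80 - 2*5 = -80 - 10 = -90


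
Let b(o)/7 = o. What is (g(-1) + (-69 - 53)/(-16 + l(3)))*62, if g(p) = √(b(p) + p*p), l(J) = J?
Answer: 7564/13 + 62*I*√6 ≈ 581.85 + 151.87*I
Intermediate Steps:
b(o) = 7*o
g(p) = √(p² + 7*p) (g(p) = √(7*p + p*p) = √(7*p + p²) = √(p² + 7*p))
(g(-1) + (-69 - 53)/(-16 + l(3)))*62 = (√(-(7 - 1)) + (-69 - 53)/(-16 + 3))*62 = (√(-1*6) - 122/(-13))*62 = (√(-6) - 122*(-1/13))*62 = (I*√6 + 122/13)*62 = (122/13 + I*√6)*62 = 7564/13 + 62*I*√6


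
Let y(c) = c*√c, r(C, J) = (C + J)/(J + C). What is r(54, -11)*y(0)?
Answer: 0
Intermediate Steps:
r(C, J) = 1 (r(C, J) = (C + J)/(C + J) = 1)
y(c) = c^(3/2)
r(54, -11)*y(0) = 1*0^(3/2) = 1*0 = 0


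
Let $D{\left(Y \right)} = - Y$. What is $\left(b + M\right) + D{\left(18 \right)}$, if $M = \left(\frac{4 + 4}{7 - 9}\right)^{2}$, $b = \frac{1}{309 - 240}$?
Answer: $- \frac{137}{69} \approx -1.9855$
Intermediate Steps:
$b = \frac{1}{69} \approx 0.014493$
$M = 16$ ($M = \left(\frac{8}{-2}\right)^{2} = \left(8 \left(- \frac{1}{2}\right)\right)^{2} = \left(-4\right)^{2} = 16$)
$\left(b + M\right) + D{\left(18 \right)} = \left(\frac{1}{69} + 16\right) - 18 = \frac{1105}{69} - 18 = - \frac{137}{69}$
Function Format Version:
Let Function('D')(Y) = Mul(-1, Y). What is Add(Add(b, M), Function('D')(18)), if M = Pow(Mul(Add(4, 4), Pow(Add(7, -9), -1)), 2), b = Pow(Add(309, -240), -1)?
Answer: Rational(-137, 69) ≈ -1.9855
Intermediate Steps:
b = Rational(1, 69) (b = Pow(69, -1) = Rational(1, 69) ≈ 0.014493)
M = 16 (M = Pow(Mul(8, Pow(-2, -1)), 2) = Pow(Mul(8, Rational(-1, 2)), 2) = Pow(-4, 2) = 16)
Add(Add(b, M), Function('D')(18)) = Add(Add(Rational(1, 69), 16), Mul(-1, 18)) = Add(Rational(1105, 69), -18) = Rational(-137, 69)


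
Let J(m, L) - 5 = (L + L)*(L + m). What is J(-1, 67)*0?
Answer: 0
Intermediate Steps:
J(m, L) = 5 + 2*L*(L + m) (J(m, L) = 5 + (L + L)*(L + m) = 5 + (2*L)*(L + m) = 5 + 2*L*(L + m))
J(-1, 67)*0 = (5 + 2*67² + 2*67*(-1))*0 = (5 + 2*4489 - 134)*0 = (5 + 8978 - 134)*0 = 8849*0 = 0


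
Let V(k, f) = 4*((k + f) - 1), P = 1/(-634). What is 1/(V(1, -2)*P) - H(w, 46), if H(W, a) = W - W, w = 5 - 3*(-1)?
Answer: 317/4 ≈ 79.250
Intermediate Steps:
P = -1/634 ≈ -0.0015773
V(k, f) = -4 + 4*f + 4*k (V(k, f) = 4*((f + k) - 1) = 4*(-1 + f + k) = -4 + 4*f + 4*k)
w = 8 (w = 5 + 3 = 8)
H(W, a) = 0
1/(V(1, -2)*P) - H(w, 46) = 1/((-4 + 4*(-2) + 4*1)*(-1/634)) - 1*0 = 1/((-4 - 8 + 4)*(-1/634)) + 0 = 1/(-8*(-1/634)) + 0 = 1/(4/317) + 0 = 317/4 + 0 = 317/4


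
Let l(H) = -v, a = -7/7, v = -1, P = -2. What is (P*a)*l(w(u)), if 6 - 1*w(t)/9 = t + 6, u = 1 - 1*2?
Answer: 2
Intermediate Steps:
u = -1 (u = 1 - 2 = -1)
a = -1 (a = -7*⅐ = -1)
w(t) = -9*t (w(t) = 54 - 9*(t + 6) = 54 - 9*(6 + t) = 54 + (-54 - 9*t) = -9*t)
l(H) = 1 (l(H) = -1*(-1) = 1)
(P*a)*l(w(u)) = -2*(-1)*1 = 2*1 = 2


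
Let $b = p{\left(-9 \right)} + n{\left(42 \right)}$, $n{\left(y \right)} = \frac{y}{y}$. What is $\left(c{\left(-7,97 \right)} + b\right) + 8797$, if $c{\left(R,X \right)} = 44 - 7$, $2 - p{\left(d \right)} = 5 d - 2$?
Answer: $8884$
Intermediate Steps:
$p{\left(d \right)} = 4 - 5 d$ ($p{\left(d \right)} = 2 - \left(5 d - 2\right) = 2 - \left(-2 + 5 d\right) = 4 - 5 d$)
$n{\left(y \right)} = 1$
$c{\left(R,X \right)} = 37$
$b = 50$ ($b = \left(4 - -45\right) + 1 = \left(4 + 45\right) + 1 = 49 + 1 = 50$)
$\left(c{\left(-7,97 \right)} + b\right) + 8797 = \left(37 + 50\right) + 8797 = 87 + 8797 = 8884$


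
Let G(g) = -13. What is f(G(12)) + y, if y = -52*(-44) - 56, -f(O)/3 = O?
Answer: 2271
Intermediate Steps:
f(O) = -3*O
y = 2232 (y = 2288 - 56 = 2232)
f(G(12)) + y = -3*(-13) + 2232 = 39 + 2232 = 2271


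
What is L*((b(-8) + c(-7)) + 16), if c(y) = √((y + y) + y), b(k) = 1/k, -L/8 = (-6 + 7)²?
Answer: -127 - 8*I*√21 ≈ -127.0 - 36.661*I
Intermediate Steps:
L = -8 (L = -8*(-6 + 7)² = -8*1² = -8*1 = -8)
c(y) = √3*√y (c(y) = √(2*y + y) = √(3*y) = √3*√y)
L*((b(-8) + c(-7)) + 16) = -8*((1/(-8) + √3*√(-7)) + 16) = -8*((-⅛ + √3*(I*√7)) + 16) = -8*((-⅛ + I*√21) + 16) = -8*(127/8 + I*√21) = -127 - 8*I*√21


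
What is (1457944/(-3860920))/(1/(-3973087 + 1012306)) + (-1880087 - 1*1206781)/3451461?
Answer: 620781133205788381/555242283505 ≈ 1.1180e+6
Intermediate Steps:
(1457944/(-3860920))/(1/(-3973087 + 1012306)) + (-1880087 - 1*1206781)/3451461 = (1457944*(-1/3860920))/(1/(-2960781)) + (-1880087 - 1206781)*(1/3451461) = -182243/(482615*(-1/2960781)) - 3086868*1/3451461 = -182243/482615*(-2960781) - 1028956/1150487 = 539581611783/482615 - 1028956/1150487 = 620781133205788381/555242283505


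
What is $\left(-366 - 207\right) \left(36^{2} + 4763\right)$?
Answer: $-3471807$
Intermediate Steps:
$\left(-366 - 207\right) \left(36^{2} + 4763\right) = - 573 \left(1296 + 4763\right) = \left(-573\right) 6059 = -3471807$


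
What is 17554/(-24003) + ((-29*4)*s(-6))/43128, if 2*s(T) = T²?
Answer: -11210933/14377797 ≈ -0.77974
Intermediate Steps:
s(T) = T²/2
17554/(-24003) + ((-29*4)*s(-6))/43128 = 17554/(-24003) + ((-29*4)*((½)*(-6)²))/43128 = 17554*(-1/24003) - 58*36*(1/43128) = -17554/24003 - 116*18*(1/43128) = -17554/24003 - 2088*1/43128 = -17554/24003 - 29/599 = -11210933/14377797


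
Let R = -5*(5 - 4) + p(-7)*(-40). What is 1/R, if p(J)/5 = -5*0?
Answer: -⅕ ≈ -0.20000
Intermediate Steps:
p(J) = 0 (p(J) = 5*(-5*0) = 5*0 = 0)
R = -5 (R = -5*(5 - 4) + 0*(-40) = -5*1 + 0 = -5 + 0 = -5)
1/R = 1/(-5) = -⅕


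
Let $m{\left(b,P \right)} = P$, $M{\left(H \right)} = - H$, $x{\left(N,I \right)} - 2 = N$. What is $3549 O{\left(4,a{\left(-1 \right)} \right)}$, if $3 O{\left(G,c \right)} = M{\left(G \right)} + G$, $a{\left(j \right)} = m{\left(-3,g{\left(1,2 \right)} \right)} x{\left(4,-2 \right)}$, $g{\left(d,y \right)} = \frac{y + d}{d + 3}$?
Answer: $0$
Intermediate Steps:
$x{\left(N,I \right)} = 2 + N$
$g{\left(d,y \right)} = \frac{d + y}{3 + d}$
$a{\left(j \right)} = \frac{9}{2}$ ($a{\left(j \right)} = \frac{1 + 2}{3 + 1} \left(2 + 4\right) = \frac{1}{4} \cdot 3 \cdot 6 = \frac{3}{4} \cdot 6 = \frac{9}{2}$)
$O{\left(G,c \right)} = 0$ ($O{\left(G,c \right)} = \frac{- G + G}{3} = \frac{1}{3} \cdot 0 = 0$)
$3549 O{\left(4,a{\left(-1 \right)} \right)} = 3549 \cdot 0 = 0$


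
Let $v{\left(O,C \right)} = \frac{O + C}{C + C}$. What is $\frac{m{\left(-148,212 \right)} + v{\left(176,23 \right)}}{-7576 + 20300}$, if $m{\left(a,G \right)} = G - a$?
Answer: $\frac{16759}{585304} \approx 0.028633$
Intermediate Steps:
$v{\left(O,C \right)} = \frac{C + O}{2 C}$
$\frac{m{\left(-148,212 \right)} + v{\left(176,23 \right)}}{-7576 + 20300} = \frac{\left(212 - -148\right) + \frac{23 + 176}{2 \cdot 23}}{-7576 + 20300} = \frac{\left(212 + 148\right) + \frac{1}{2} \cdot \frac{1}{23} \cdot 199}{12724} = \left(360 + \frac{199}{46}\right) \frac{1}{12724} = \frac{16759}{46} \cdot \frac{1}{12724} = \frac{16759}{585304}$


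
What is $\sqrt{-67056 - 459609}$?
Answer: $i \sqrt{526665} \approx 725.72 i$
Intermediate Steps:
$\sqrt{-67056 - 459609} = \sqrt{-526665} = i \sqrt{526665}$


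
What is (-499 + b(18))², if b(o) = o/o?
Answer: 248004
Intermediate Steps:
b(o) = 1
(-499 + b(18))² = (-499 + 1)² = (-498)² = 248004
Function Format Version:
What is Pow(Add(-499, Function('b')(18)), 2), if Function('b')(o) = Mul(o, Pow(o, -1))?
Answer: 248004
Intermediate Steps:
Function('b')(o) = 1
Pow(Add(-499, Function('b')(18)), 2) = Pow(Add(-499, 1), 2) = Pow(-498, 2) = 248004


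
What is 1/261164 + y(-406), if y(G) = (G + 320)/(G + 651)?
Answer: -22459859/63985180 ≈ -0.35102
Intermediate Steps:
y(G) = (320 + G)/(651 + G)
1/261164 + y(-406) = 1/261164 + (320 - 406)/(651 - 406) = 1/261164 - 86/245 = -22459859/63985180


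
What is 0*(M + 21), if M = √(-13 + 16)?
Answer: 0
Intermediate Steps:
M = √3 ≈ 1.7320
0*(M + 21) = 0*(√3 + 21) = 0*(21 + √3) = 0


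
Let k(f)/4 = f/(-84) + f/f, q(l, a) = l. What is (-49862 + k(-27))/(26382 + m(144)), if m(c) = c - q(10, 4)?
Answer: -348997/185612 ≈ -1.8803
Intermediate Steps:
m(c) = -10 + c (m(c) = c - 1*10 = c - 10 = -10 + c)
k(f) = 4 - f/21 (k(f) = 4*(f/(-84) + f/f) = 4*(f*(-1/84) + 1) = 4*(-f/84 + 1) = 4*(1 - f/84) = 4 - f/21)
(-49862 + k(-27))/(26382 + m(144)) = (-49862 + (4 - 1/21*(-27)))/(26382 + (-10 + 144)) = (-49862 + (4 + 9/7))/(26382 + 134) = (-49862 + 37/7)/26516 = -348997/7*1/26516 = -348997/185612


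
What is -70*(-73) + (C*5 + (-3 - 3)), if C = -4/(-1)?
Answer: 5124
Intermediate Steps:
C = 4 (C = -4*(-1) = 4)
-70*(-73) + (C*5 + (-3 - 3)) = -70*(-73) + (4*5 + (-3 - 3)) = 5110 + (20 - 6) = 5110 + 14 = 5124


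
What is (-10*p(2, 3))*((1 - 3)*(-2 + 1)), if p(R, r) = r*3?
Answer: -180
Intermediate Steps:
p(R, r) = 3*r
(-10*p(2, 3))*((1 - 3)*(-2 + 1)) = (-30*3)*((1 - 3)*(-2 + 1)) = (-10*9)*(-2*(-1)) = -90*2 = -180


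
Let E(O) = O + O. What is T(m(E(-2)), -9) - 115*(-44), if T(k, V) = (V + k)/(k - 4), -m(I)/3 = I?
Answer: 40483/8 ≈ 5060.4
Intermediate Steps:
E(O) = 2*O
m(I) = -3*I
T(k, V) = (V + k)/(-4 + k)
T(m(E(-2)), -9) - 115*(-44) = (-9 - 6*(-2))/(-4 - 6*(-2)) - 115*(-44) = (-9 - 3*(-4))/(-4 - 3*(-4)) + 5060 = (-9 + 12)/(-4 + 12) + 5060 = 3/8 + 5060 = 40483/8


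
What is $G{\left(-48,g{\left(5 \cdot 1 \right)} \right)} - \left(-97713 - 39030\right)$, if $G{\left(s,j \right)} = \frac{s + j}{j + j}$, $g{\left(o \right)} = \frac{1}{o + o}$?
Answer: $\frac{273007}{2} \approx 1.365 \cdot 10^{5}$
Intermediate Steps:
$g{\left(o \right)} = \frac{1}{2 o}$
$G{\left(s,j \right)} = \frac{j + s}{2 j}$
$G{\left(-48,g{\left(5 \cdot 1 \right)} \right)} - \left(-97713 - 39030\right) = \frac{\frac{1}{2 \cdot 5 \cdot 1} - 48}{2 \frac{1}{2 \cdot 5 \cdot 1}} - \left(-97713 - 39030\right) = \frac{\frac{1}{2 \cdot 5} - 48}{2 \frac{1}{2 \cdot 5}} - -136743 = \frac{\frac{1}{2} \cdot \frac{1}{5} - 48}{2 \cdot \frac{1}{2} \cdot \frac{1}{5}} + 136743 = \frac{\frac{1}{\frac{1}{10}} \left(\frac{1}{10} - 48\right)}{2} + 136743 = \frac{1}{2} \cdot 10 \left(- \frac{479}{10}\right) + 136743 = - \frac{479}{2} + 136743 = \frac{273007}{2}$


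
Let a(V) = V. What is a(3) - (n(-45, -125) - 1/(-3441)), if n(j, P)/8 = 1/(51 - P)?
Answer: 223643/75702 ≈ 2.9543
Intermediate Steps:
n(j, P) = 8/(51 - P)
a(3) - (n(-45, -125) - 1/(-3441)) = 3 - (-8/(-51 - 125) - 1/(-3441)) = 3 - (-8/(-176) - 1*(-1/3441)) = 3 - (-8*(-1/176) + 1/3441) = 3 - (1/22 + 1/3441) = 3 - 1*3463/75702 = 3 - 3463/75702 = 223643/75702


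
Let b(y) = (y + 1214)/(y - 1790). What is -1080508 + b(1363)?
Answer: -461379493/427 ≈ -1.0805e+6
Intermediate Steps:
b(y) = (1214 + y)/(-1790 + y)
-1080508 + b(1363) = -1080508 + (1214 + 1363)/(-1790 + 1363) = -1080508 + 2577/(-427) = -1080508 - 1/427*2577 = -1080508 - 2577/427 = -461379493/427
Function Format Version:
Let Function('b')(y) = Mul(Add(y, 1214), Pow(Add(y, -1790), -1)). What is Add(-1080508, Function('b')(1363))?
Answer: Rational(-461379493, 427) ≈ -1.0805e+6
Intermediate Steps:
Function('b')(y) = Mul(Pow(Add(-1790, y), -1), Add(1214, y)) (Function('b')(y) = Mul(Add(1214, y), Pow(Add(-1790, y), -1)) = Mul(Pow(Add(-1790, y), -1), Add(1214, y)))
Add(-1080508, Function('b')(1363)) = Add(-1080508, Mul(Pow(Add(-1790, 1363), -1), Add(1214, 1363))) = Add(-1080508, Mul(Pow(-427, -1), 2577)) = Add(-1080508, Mul(Rational(-1, 427), 2577)) = Add(-1080508, Rational(-2577, 427)) = Rational(-461379493, 427)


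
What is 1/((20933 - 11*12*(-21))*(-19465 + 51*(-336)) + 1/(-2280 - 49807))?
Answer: -52087/45192072183336 ≈ -1.1526e-9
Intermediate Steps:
1/((20933 - 11*12*(-21))*(-19465 + 51*(-336)) + 1/(-2280 - 49807)) = 1/((20933 - 132*(-21))*(-19465 - 17136) + 1/(-52087)) = 1/((20933 + 2772)*(-36601) - 1/52087) = 1/(23705*(-36601) - 1/52087) = 1/(-867626705 - 1/52087) = 1/(-45192072183336/52087) = -52087/45192072183336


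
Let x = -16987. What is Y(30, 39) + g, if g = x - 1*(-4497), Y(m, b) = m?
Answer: -12460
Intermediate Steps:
g = -12490 (g = -16987 - 1*(-4497) = -16987 + 4497 = -12490)
Y(30, 39) + g = 30 - 12490 = -12460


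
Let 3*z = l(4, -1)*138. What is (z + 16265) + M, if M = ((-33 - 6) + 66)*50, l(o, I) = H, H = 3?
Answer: 17753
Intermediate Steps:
l(o, I) = 3
z = 138 (z = (3*138)/3 = (⅓)*414 = 138)
M = 1350 (M = (-39 + 66)*50 = 27*50 = 1350)
(z + 16265) + M = (138 + 16265) + 1350 = 16403 + 1350 = 17753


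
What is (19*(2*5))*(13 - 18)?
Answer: -950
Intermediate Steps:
(19*(2*5))*(13 - 18) = (19*10)*(-5) = 190*(-5) = -950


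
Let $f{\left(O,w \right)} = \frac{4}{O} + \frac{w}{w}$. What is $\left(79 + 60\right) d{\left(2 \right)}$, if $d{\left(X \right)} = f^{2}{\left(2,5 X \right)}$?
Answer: $1251$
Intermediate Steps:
$f{\left(O,w \right)} = 1 + \frac{4}{O}$ ($f{\left(O,w \right)} = \frac{4}{O} + 1 = 1 + \frac{4}{O}$)
$d{\left(X \right)} = 9$ ($d{\left(X \right)} = \left(\frac{4 + 2}{2}\right)^{2} = \left(\frac{1}{2} \cdot 6\right)^{2} = 3^{2} = 9$)
$\left(79 + 60\right) d{\left(2 \right)} = \left(79 + 60\right) 9 = 139 \cdot 9 = 1251$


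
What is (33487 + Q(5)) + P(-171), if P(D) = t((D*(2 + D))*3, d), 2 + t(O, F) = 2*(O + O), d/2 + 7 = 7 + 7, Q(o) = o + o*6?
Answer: 380308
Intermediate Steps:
Q(o) = 7*o (Q(o) = o + 6*o = 7*o)
d = 14 (d = -14 + 2*(7 + 7) = -14 + 2*14 = -14 + 28 = 14)
t(O, F) = -2 + 4*O (t(O, F) = -2 + 2*(O + O) = -2 + 2*(2*O) = -2 + 4*O)
P(D) = -2 + 12*D*(2 + D) (P(D) = -2 + 4*((D*(2 + D))*3) = -2 + 4*(3*D*(2 + D)) = -2 + 12*D*(2 + D))
(33487 + Q(5)) + P(-171) = (33487 + 7*5) + (-2 + 12*(-171)*(2 - 171)) = (33487 + 35) + (-2 + 12*(-171)*(-169)) = 33522 + (-2 + 346788) = 33522 + 346786 = 380308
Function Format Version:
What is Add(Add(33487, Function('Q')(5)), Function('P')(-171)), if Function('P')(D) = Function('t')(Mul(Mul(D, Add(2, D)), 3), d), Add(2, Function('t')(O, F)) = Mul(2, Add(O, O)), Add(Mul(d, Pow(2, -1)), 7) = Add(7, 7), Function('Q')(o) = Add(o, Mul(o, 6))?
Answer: 380308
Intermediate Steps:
Function('Q')(o) = Mul(7, o) (Function('Q')(o) = Add(o, Mul(6, o)) = Mul(7, o))
d = 14 (d = Add(-14, Mul(2, Add(7, 7))) = Add(-14, Mul(2, 14)) = Add(-14, 28) = 14)
Function('t')(O, F) = Add(-2, Mul(4, O)) (Function('t')(O, F) = Add(-2, Mul(2, Add(O, O))) = Add(-2, Mul(2, Mul(2, O))) = Add(-2, Mul(4, O)))
Function('P')(D) = Add(-2, Mul(12, D, Add(2, D))) (Function('P')(D) = Add(-2, Mul(4, Mul(Mul(D, Add(2, D)), 3))) = Add(-2, Mul(4, Mul(3, D, Add(2, D)))) = Add(-2, Mul(12, D, Add(2, D))))
Add(Add(33487, Function('Q')(5)), Function('P')(-171)) = Add(Add(33487, Mul(7, 5)), Add(-2, Mul(12, -171, Add(2, -171)))) = Add(Add(33487, 35), Add(-2, Mul(12, -171, -169))) = Add(33522, Add(-2, 346788)) = Add(33522, 346786) = 380308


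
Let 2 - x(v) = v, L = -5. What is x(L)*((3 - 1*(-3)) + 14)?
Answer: 140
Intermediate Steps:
x(v) = 2 - v
x(L)*((3 - 1*(-3)) + 14) = (2 - 1*(-5))*((3 - 1*(-3)) + 14) = (2 + 5)*((3 + 3) + 14) = 7*(6 + 14) = 7*20 = 140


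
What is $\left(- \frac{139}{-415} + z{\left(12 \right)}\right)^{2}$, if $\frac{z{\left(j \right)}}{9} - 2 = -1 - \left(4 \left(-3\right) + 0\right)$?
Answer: $\frac{2371105636}{172225} \approx 13767.0$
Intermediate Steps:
$z{\left(j \right)} = 117$ ($z{\left(j \right)} = 18 + 9 \left(-1 - \left(4 \left(-3\right) + 0\right)\right) = 18 + 9 \left(-1 - \left(-12 + 0\right)\right) = 18 + 9 \left(-1 - -12\right) = 18 + 9 \left(-1 + 12\right) = 18 + 9 \cdot 11 = 18 + 99 = 117$)
$\left(- \frac{139}{-415} + z{\left(12 \right)}\right)^{2} = \left(- \frac{139}{-415} + 117\right)^{2} = \left(\left(-139\right) \left(- \frac{1}{415}\right) + 117\right)^{2} = \left(\frac{139}{415} + 117\right)^{2} = \left(\frac{48694}{415}\right)^{2} = \frac{2371105636}{172225}$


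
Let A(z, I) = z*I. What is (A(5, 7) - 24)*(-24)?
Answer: -264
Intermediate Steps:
A(z, I) = I*z
(A(5, 7) - 24)*(-24) = (7*5 - 24)*(-24) = (35 - 24)*(-24) = 11*(-24) = -264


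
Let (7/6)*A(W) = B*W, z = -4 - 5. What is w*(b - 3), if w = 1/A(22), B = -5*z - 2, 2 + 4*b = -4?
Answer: -21/3784 ≈ -0.0055497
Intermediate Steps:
b = -3/2 (b = -1/2 + (1/4)*(-4) = -1/2 - 1 = -3/2 ≈ -1.5000)
z = -9
B = 43 (B = -5*(-9) - 2 = 45 - 2 = 43)
A(W) = 258*W/7 (A(W) = 6*(43*W)/7 = 258*W/7)
w = 7/5676 (w = 1/((258/7)*22) = 1/(5676/7) = 7/5676 ≈ 0.0012333)
w*(b - 3) = 7*(-3/2 - 3)/5676 = (7/5676)*(-9/2) = -21/3784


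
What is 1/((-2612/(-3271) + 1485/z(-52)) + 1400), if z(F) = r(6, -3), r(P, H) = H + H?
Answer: 6542/7544879 ≈ 0.00086708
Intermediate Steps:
r(P, H) = 2*H
z(F) = -6 (z(F) = 2*(-3) = -6)
1/((-2612/(-3271) + 1485/z(-52)) + 1400) = 1/((-2612/(-3271) + 1485/(-6)) + 1400) = 1/((-2612*(-1/3271) + 1485*(-⅙)) + 1400) = 1/((2612/3271 - 495/2) + 1400) = 1/(-1613921/6542 + 1400) = 1/(7544879/6542) = 6542/7544879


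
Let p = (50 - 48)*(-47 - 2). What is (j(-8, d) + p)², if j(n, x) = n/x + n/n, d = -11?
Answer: 1121481/121 ≈ 9268.4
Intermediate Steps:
j(n, x) = 1 + n/x (j(n, x) = n/x + 1 = 1 + n/x)
p = -98 (p = 2*(-49) = -98)
(j(-8, d) + p)² = ((-8 - 11)/(-11) - 98)² = (-1/11*(-19) - 98)² = (19/11 - 98)² = (-1059/11)² = 1121481/121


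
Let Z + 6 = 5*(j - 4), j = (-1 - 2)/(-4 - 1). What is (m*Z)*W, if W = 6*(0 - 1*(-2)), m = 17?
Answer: -4692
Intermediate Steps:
W = 12 (W = 6*(0 + 2) = 6*2 = 12)
j = ⅗ (j = -3/(-5) = -3*(-⅕) = ⅗ ≈ 0.60000)
Z = -23 (Z = -6 + 5*(⅗ - 4) = -6 + 5*(-17/5) = -6 - 17 = -23)
(m*Z)*W = (17*(-23))*12 = -391*12 = -4692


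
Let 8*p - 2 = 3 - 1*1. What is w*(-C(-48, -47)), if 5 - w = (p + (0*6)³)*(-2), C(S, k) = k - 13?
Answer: 360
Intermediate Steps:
C(S, k) = -13 + k
p = ½ (p = ¼ + (3 - 1*1)/8 = ¼ + (3 - 1)/8 = ¼ + (⅛)*2 = ¼ + ¼ = ½ ≈ 0.50000)
w = 6 (w = 5 - (½ + (0*6)³)*(-2) = 5 - (½ + 0³)*(-2) = 5 - (½ + 0)*(-2) = 5 - (-2)/2 = 5 - 1*(-1) = 5 + 1 = 6)
w*(-C(-48, -47)) = 6*(-(-13 - 47)) = 6*(-1*(-60)) = 6*60 = 360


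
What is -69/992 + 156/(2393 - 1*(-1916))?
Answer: -4599/137888 ≈ -0.033353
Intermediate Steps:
-69/992 + 156/(2393 - 1*(-1916)) = -69*1/992 + 156/(2393 + 1916) = -69/992 + 156/4309 = -4599/137888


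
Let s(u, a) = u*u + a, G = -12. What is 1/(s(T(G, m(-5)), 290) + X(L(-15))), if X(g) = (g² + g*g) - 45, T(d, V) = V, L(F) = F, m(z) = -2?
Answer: 1/699 ≈ 0.0014306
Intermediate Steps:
X(g) = -45 + 2*g² (X(g) = (g² + g²) - 45 = 2*g² - 45 = -45 + 2*g²)
s(u, a) = a + u² (s(u, a) = u² + a = a + u²)
1/(s(T(G, m(-5)), 290) + X(L(-15))) = 1/((290 + (-2)²) + (-45 + 2*(-15)²)) = 1/((290 + 4) + (-45 + 2*225)) = 1/(294 + (-45 + 450)) = 1/(294 + 405) = 1/699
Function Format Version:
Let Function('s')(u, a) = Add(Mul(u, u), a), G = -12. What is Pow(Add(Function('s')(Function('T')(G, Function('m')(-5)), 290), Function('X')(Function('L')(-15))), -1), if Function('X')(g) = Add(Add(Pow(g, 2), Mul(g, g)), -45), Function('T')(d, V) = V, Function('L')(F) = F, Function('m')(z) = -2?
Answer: Rational(1, 699) ≈ 0.0014306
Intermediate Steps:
Function('X')(g) = Add(-45, Mul(2, Pow(g, 2))) (Function('X')(g) = Add(Add(Pow(g, 2), Pow(g, 2)), -45) = Add(Mul(2, Pow(g, 2)), -45) = Add(-45, Mul(2, Pow(g, 2))))
Function('s')(u, a) = Add(a, Pow(u, 2)) (Function('s')(u, a) = Add(Pow(u, 2), a) = Add(a, Pow(u, 2)))
Pow(Add(Function('s')(Function('T')(G, Function('m')(-5)), 290), Function('X')(Function('L')(-15))), -1) = Pow(Add(Add(290, Pow(-2, 2)), Add(-45, Mul(2, Pow(-15, 2)))), -1) = Pow(Add(Add(290, 4), Add(-45, Mul(2, 225))), -1) = Pow(Add(294, Add(-45, 450)), -1) = Pow(Add(294, 405), -1) = Pow(699, -1) = Rational(1, 699)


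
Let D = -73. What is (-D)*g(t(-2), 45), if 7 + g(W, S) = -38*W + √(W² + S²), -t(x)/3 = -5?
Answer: -42121 + 1095*√10 ≈ -38658.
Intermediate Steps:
t(x) = 15 (t(x) = -3*(-5) = 15)
g(W, S) = -7 + √(S² + W²) - 38*W (g(W, S) = -7 + (-38*W + √(W² + S²)) = -7 + (-38*W + √(S² + W²)) = -7 + (√(S² + W²) - 38*W) = -7 + √(S² + W²) - 38*W)
(-D)*g(t(-2), 45) = (-1*(-73))*(-7 + √(45² + 15²) - 38*15) = 73*(-7 + √(2025 + 225) - 570) = 73*(-7 + √2250 - 570) = 73*(-7 + 15*√10 - 570) = 73*(-577 + 15*√10) = -42121 + 1095*√10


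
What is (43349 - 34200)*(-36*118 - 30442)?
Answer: -317378810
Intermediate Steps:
(43349 - 34200)*(-36*118 - 30442) = 9149*(-4248 - 30442) = 9149*(-34690) = -317378810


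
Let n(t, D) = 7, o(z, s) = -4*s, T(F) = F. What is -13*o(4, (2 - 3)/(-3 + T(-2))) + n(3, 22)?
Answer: 87/5 ≈ 17.400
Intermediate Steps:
-13*o(4, (2 - 3)/(-3 + T(-2))) + n(3, 22) = -(-52)*(2 - 3)/(-3 - 2) + 7 = -(-52)*(-1/(-5)) + 7 = -(-52)*(-1*(-1/5)) + 7 = -(-52)/5 + 7 = -13*(-4/5) + 7 = 52/5 + 7 = 87/5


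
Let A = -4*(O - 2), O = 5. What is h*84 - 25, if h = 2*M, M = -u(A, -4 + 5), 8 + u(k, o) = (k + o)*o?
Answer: 3167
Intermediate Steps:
A = -12 (A = -4*(5 - 2) = -4*3 = -12)
u(k, o) = -8 + o*(k + o) (u(k, o) = -8 + (k + o)*o = -8 + o*(k + o))
M = 19 (M = -(-8 + (-4 + 5)**2 - 12*(-4 + 5)) = -(-8 + 1**2 - 12*1) = -(-8 + 1 - 12) = -1*(-19) = 19)
h = 38 (h = 2*19 = 38)
h*84 - 25 = 38*84 - 25 = 3192 - 25 = 3167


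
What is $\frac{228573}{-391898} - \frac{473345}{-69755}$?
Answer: $\frac{33911769839}{5467368998} \approx 6.2026$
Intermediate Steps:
$\frac{228573}{-391898} - \frac{473345}{-69755} = 228573 \left(- \frac{1}{391898}\right) - - \frac{94669}{13951} = - \frac{228573}{391898} + \frac{94669}{13951} = \frac{33911769839}{5467368998}$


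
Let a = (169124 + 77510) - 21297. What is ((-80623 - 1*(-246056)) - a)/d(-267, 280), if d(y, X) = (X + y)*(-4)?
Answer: 1152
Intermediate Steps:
d(y, X) = -4*X - 4*y
a = 225337 (a = 246634 - 21297 = 225337)
((-80623 - 1*(-246056)) - a)/d(-267, 280) = ((-80623 - 1*(-246056)) - 1*225337)/(-4*280 - 4*(-267)) = ((-80623 + 246056) - 225337)/(-1120 + 1068) = (165433 - 225337)/(-52) = -59904*(-1/52) = 1152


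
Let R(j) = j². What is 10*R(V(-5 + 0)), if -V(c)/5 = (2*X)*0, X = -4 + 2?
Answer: 0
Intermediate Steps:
X = -2
V(c) = 0 (V(c) = -5*2*(-2)*0 = -(-20)*0 = -5*0 = 0)
10*R(V(-5 + 0)) = 10*0² = 10*0 = 0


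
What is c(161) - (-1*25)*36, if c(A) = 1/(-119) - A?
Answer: 87940/119 ≈ 738.99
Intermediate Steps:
c(A) = -1/119 - A
c(161) - (-1*25)*36 = (-1/119 - 1*161) - (-1*25)*36 = (-1/119 - 161) - (-25)*36 = -19160/119 - 1*(-900) = -19160/119 + 900 = 87940/119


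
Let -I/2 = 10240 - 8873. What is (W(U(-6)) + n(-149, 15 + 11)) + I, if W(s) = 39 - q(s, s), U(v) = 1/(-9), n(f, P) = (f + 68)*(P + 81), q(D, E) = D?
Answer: -102257/9 ≈ -11362.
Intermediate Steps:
n(f, P) = (68 + f)*(81 + P)
I = -2734 (I = -2*(10240 - 8873) = -2*1367 = -2734)
U(v) = -1/9
W(s) = 39 - s
(W(U(-6)) + n(-149, 15 + 11)) + I = ((39 - 1*(-1/9)) + (5508 + 68*(15 + 11) + 81*(-149) + (15 + 11)*(-149))) - 2734 = ((39 + 1/9) + (5508 + 68*26 - 12069 + 26*(-149))) - 2734 = (352/9 + (5508 + 1768 - 12069 - 3874)) - 2734 = (352/9 - 8667) - 2734 = -77651/9 - 2734 = -102257/9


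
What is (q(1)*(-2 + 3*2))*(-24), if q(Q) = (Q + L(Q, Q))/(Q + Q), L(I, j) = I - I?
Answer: -48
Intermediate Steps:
L(I, j) = 0
q(Q) = ½ (q(Q) = (Q + 0)/(Q + Q) = Q/((2*Q)) = Q*(1/(2*Q)) = ½)
(q(1)*(-2 + 3*2))*(-24) = ((-2 + 3*2)/2)*(-24) = ((-2 + 6)/2)*(-24) = ((½)*4)*(-24) = 2*(-24) = -48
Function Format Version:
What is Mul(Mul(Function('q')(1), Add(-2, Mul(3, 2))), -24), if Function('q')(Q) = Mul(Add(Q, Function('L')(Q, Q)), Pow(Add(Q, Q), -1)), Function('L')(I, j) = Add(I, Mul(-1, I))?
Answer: -48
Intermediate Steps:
Function('L')(I, j) = 0
Function('q')(Q) = Rational(1, 2) (Function('q')(Q) = Mul(Add(Q, 0), Pow(Add(Q, Q), -1)) = Mul(Q, Pow(Mul(2, Q), -1)) = Mul(Q, Mul(Rational(1, 2), Pow(Q, -1))) = Rational(1, 2))
Mul(Mul(Function('q')(1), Add(-2, Mul(3, 2))), -24) = Mul(Mul(Rational(1, 2), Add(-2, Mul(3, 2))), -24) = Mul(Mul(Rational(1, 2), Add(-2, 6)), -24) = Mul(Mul(Rational(1, 2), 4), -24) = Mul(2, -24) = -48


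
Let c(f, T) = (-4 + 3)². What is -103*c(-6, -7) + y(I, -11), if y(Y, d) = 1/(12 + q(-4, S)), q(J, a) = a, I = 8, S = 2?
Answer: -1441/14 ≈ -102.93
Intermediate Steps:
y(Y, d) = 1/14 (y(Y, d) = 1/(12 + 2) = 1/14)
c(f, T) = 1 (c(f, T) = (-1)² = 1)
-103*c(-6, -7) + y(I, -11) = -103*1 + 1/14 = -103 + 1/14 = -1441/14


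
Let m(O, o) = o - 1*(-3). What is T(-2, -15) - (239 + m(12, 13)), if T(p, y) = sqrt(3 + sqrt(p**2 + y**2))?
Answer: -255 + sqrt(3 + sqrt(229)) ≈ -250.74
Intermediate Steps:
m(O, o) = 3 + o (m(O, o) = o + 3 = 3 + o)
T(-2, -15) - (239 + m(12, 13)) = sqrt(3 + sqrt((-2)**2 + (-15)**2)) - (239 + (3 + 13)) = sqrt(3 + sqrt(4 + 225)) - (239 + 16) = sqrt(3 + sqrt(229)) - 1*255 = sqrt(3 + sqrt(229)) - 255 = -255 + sqrt(3 + sqrt(229))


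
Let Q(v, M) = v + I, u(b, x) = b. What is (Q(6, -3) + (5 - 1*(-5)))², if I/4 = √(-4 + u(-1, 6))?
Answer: 176 + 128*I*√5 ≈ 176.0 + 286.22*I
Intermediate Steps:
I = 4*I*√5 (I = 4*√(-4 - 1) = 4*√(-5) = 4*(I*√5) = 4*I*√5 ≈ 8.9443*I)
Q(v, M) = v + 4*I*√5
(Q(6, -3) + (5 - 1*(-5)))² = ((6 + 4*I*√5) + (5 - 1*(-5)))² = ((6 + 4*I*√5) + (5 + 5))² = ((6 + 4*I*√5) + 10)² = (16 + 4*I*√5)²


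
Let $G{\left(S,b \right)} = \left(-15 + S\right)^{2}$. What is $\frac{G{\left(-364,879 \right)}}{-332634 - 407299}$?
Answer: $- \frac{143641}{739933} \approx -0.19413$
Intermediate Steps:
$\frac{G{\left(-364,879 \right)}}{-332634 - 407299} = \frac{\left(-15 - 364\right)^{2}}{-332634 - 407299} = \frac{\left(-379\right)^{2}}{-332634 - 407299} = \frac{143641}{-739933} = 143641 \left(- \frac{1}{739933}\right) = - \frac{143641}{739933}$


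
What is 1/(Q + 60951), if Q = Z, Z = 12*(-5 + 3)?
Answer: 1/60927 ≈ 1.6413e-5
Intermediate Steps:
Z = -24 (Z = 12*(-2) = -24)
Q = -24
1/(Q + 60951) = 1/(-24 + 60951) = 1/60927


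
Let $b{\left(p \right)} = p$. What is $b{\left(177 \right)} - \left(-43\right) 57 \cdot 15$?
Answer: $36942$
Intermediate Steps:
$b{\left(177 \right)} - \left(-43\right) 57 \cdot 15 = 177 - \left(-43\right) 57 \cdot 15 = 177 - \left(-2451\right) 15 = 177 - -36765 = 177 + 36765 = 36942$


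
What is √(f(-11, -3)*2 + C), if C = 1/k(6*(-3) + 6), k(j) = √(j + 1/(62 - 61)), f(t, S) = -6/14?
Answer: √(-5082 - 539*I*√11)/77 ≈ 0.16044 - 0.93962*I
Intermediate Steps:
f(t, S) = -3/7 (f(t, S) = -6*1/14 = -3/7)
k(j) = √(1 + j) (k(j) = √(j + 1/1) = √(j + 1) = √(1 + j))
C = -I*√11/11 (C = 1/(√(1 + (6*(-3) + 6))) = 1/(√(1 + (-18 + 6))) = 1/(√(1 - 12)) = 1/(√(-11)) = 1/(I*√11) = -I*√11/11 ≈ -0.30151*I)
√(f(-11, -3)*2 + C) = √(-3/7*2 - I*√11/11) = √(-6/7 - I*√11/11)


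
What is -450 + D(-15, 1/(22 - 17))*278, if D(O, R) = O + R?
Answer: -22822/5 ≈ -4564.4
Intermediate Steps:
-450 + D(-15, 1/(22 - 17))*278 = -450 + (-15 + 1/(22 - 17))*278 = -450 + (-15 + 1/5)*278 = -450 + (-15 + ⅕)*278 = -450 - 74/5*278 = -450 - 20572/5 = -22822/5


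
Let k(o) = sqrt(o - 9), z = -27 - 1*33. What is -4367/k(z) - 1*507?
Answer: -507 + 4367*I*sqrt(69)/69 ≈ -507.0 + 525.72*I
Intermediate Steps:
z = -60 (z = -27 - 33 = -60)
k(o) = sqrt(-9 + o)
-4367/k(z) - 1*507 = -4367/sqrt(-9 - 60) - 1*507 = -4367*(-I*sqrt(69)/69) - 507 = -(-4367)*I*sqrt(69)/69 - 507 = 4367*I*sqrt(69)/69 - 507 = -507 + 4367*I*sqrt(69)/69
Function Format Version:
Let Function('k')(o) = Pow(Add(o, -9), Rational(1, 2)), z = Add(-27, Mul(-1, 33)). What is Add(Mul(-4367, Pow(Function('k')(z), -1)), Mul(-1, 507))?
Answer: Add(-507, Mul(Rational(4367, 69), I, Pow(69, Rational(1, 2)))) ≈ Add(-507.00, Mul(525.72, I))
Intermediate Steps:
z = -60 (z = Add(-27, -33) = -60)
Function('k')(o) = Pow(Add(-9, o), Rational(1, 2))
Add(Mul(-4367, Pow(Function('k')(z), -1)), Mul(-1, 507)) = Add(Mul(-4367, Pow(Pow(Add(-9, -60), Rational(1, 2)), -1)), Mul(-1, 507)) = Add(Mul(-4367, Pow(Pow(-69, Rational(1, 2)), -1)), -507) = Add(Mul(-4367, Pow(Mul(I, Pow(69, Rational(1, 2))), -1)), -507) = Add(Mul(-4367, Mul(Rational(-1, 69), I, Pow(69, Rational(1, 2)))), -507) = Add(Mul(Rational(4367, 69), I, Pow(69, Rational(1, 2))), -507) = Add(-507, Mul(Rational(4367, 69), I, Pow(69, Rational(1, 2))))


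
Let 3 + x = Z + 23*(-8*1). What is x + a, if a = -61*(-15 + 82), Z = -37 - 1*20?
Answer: -4331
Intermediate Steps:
Z = -57 (Z = -37 - 20 = -57)
a = -4087 (a = -61*67 = -4087)
x = -244 (x = -3 + (-57 + 23*(-8*1)) = -3 + (-57 + 23*(-8)) = -3 + (-57 - 184) = -3 - 241 = -244)
x + a = -244 - 4087 = -4331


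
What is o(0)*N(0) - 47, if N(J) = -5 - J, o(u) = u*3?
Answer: -47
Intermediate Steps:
o(u) = 3*u
o(0)*N(0) - 47 = (3*0)*(-5 - 1*0) - 47 = 0*(-5 + 0) - 47 = 0*(-5) - 47 = 0 - 47 = -47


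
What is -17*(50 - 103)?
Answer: 901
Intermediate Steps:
-17*(50 - 103) = -17*(-53) = 901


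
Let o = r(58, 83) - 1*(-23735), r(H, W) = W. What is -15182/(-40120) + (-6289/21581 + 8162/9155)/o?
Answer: 3572424931018571/9439872597031940 ≈ 0.37844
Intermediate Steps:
o = 23818 (o = 83 - 1*(-23735) = 83 + 23735 = 23818)
-15182/(-40120) + (-6289/21581 + 8162/9155)/o = -15182/(-40120) + (-6289/21581 + 8162/9155)/23818 = -15182*(-1/40120) + (-6289*1/21581 + 8162*(1/9155))*(1/23818) = 7591/20060 + (-6289/21581 + 8162/9155)*(1/23818) = 7591/20060 + (118568327/197574055)*(1/23818) = 7591/20060 + 118568327/4705818841990 = 3572424931018571/9439872597031940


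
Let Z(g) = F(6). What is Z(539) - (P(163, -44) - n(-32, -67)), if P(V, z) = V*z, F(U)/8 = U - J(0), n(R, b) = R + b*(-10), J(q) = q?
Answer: 7858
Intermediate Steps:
n(R, b) = R - 10*b
F(U) = 8*U (F(U) = 8*(U - 1*0) = 8*(U + 0) = 8*U)
Z(g) = 48 (Z(g) = 8*6 = 48)
Z(539) - (P(163, -44) - n(-32, -67)) = 48 - (163*(-44) - (-32 - 10*(-67))) = 48 - (-7172 - (-32 + 670)) = 48 - (-7172 - 1*638) = 48 - (-7172 - 638) = 48 - 1*(-7810) = 48 + 7810 = 7858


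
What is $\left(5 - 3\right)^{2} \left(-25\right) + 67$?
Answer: $-33$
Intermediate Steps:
$\left(5 - 3\right)^{2} \left(-25\right) + 67 = 2^{2} \left(-25\right) + 67 = 4 \left(-25\right) + 67 = -100 + 67 = -33$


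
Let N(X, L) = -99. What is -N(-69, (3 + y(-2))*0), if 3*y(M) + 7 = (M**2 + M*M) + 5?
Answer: 99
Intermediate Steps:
y(M) = -2/3 + 2*M**2/3 (y(M) = -7/3 + ((M**2 + M*M) + 5)/3 = -7/3 + ((M**2 + M**2) + 5)/3 = -7/3 + (2*M**2 + 5)/3 = -7/3 + (5 + 2*M**2)/3 = -7/3 + (5/3 + 2*M**2/3) = -2/3 + 2*M**2/3)
-N(-69, (3 + y(-2))*0) = -1*(-99) = 99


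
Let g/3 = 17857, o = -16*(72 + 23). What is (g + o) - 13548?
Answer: 38503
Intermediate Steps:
o = -1520 (o = -16*95 = -1520)
g = 53571 (g = 3*17857 = 53571)
(g + o) - 13548 = (53571 - 1520) - 13548 = 52051 - 13548 = 38503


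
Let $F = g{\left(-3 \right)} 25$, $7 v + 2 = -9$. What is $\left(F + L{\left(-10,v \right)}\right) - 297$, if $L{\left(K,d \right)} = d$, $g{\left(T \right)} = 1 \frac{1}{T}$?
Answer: $- \frac{6445}{21} \approx -306.9$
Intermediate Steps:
$v = - \frac{11}{7}$ ($v = - \frac{2}{7} + \frac{1}{7} \left(-9\right) = - \frac{2}{7} - \frac{9}{7} = - \frac{11}{7} \approx -1.5714$)
$g{\left(T \right)} = \frac{1}{T}$
$F = - \frac{25}{3}$ ($F = \frac{1}{-3} \cdot 25 = \left(- \frac{1}{3}\right) 25 = - \frac{25}{3} \approx -8.3333$)
$\left(F + L{\left(-10,v \right)}\right) - 297 = \left(- \frac{25}{3} - \frac{11}{7}\right) - 297 = - \frac{208}{21} - 297 = - \frac{6445}{21}$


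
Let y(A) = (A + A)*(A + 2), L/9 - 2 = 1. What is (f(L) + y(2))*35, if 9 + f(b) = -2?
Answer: 175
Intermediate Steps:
L = 27 (L = 18 + 9*1 = 18 + 9 = 27)
y(A) = 2*A*(2 + A) (y(A) = (2*A)*(2 + A) = 2*A*(2 + A))
f(b) = -11 (f(b) = -9 - 2 = -11)
(f(L) + y(2))*35 = (-11 + 2*2*(2 + 2))*35 = (-11 + 2*2*4)*35 = (-11 + 16)*35 = 5*35 = 175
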